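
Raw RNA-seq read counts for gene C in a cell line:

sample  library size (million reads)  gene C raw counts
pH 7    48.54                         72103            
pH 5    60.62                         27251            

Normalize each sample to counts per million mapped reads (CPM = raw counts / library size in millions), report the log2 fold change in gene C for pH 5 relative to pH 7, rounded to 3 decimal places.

CPM(pH 7) = 72103 / 48.54 = 1485.4347
CPM(pH 5) = 27251 / 60.62 = 449.5381
Fold change = 449.5381 / 1485.4347 = 0.30263
log2(0.30263) = -1.7244

-1.724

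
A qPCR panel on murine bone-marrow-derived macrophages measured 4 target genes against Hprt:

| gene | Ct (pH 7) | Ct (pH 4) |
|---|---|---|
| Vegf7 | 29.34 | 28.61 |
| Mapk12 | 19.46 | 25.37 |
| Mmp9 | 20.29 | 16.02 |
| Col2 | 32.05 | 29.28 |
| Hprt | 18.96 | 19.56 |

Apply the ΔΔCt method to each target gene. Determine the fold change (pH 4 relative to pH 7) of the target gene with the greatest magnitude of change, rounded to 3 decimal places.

0.025

Vegf7: ΔΔCt = (28.61−19.56) − (29.34−18.96) = 9.05 − 10.38 = -1.33; fold change = 2^1.33 = 2.514
Mapk12: ΔΔCt = (25.37−19.56) − (19.46−18.96) = 5.81 − 0.50 = 5.31; fold change = 2^-5.31 = 0.025
Mmp9: ΔΔCt = (16.02−19.56) − (20.29−18.96) = -3.54 − 1.33 = -4.87; fold change = 2^4.87 = 29.243
Col2: ΔΔCt = (29.28−19.56) − (32.05−18.96) = 9.72 − 13.09 = -3.37; fold change = 2^3.37 = 10.339
Mapk12 has the largest |ΔΔCt| = 5.31.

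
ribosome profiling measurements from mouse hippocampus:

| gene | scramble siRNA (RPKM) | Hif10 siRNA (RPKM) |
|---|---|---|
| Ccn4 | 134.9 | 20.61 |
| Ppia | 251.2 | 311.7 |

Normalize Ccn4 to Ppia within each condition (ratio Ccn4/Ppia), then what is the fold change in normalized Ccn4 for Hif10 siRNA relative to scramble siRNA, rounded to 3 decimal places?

Ccn4/Ppia (scramble siRNA) = 134.9 / 251.2 = 0.53702
Ccn4/Ppia (Hif10 siRNA) = 20.61 / 311.7 = 0.066121
Fold change = 0.066121 / 0.53702 = 0.1231

0.123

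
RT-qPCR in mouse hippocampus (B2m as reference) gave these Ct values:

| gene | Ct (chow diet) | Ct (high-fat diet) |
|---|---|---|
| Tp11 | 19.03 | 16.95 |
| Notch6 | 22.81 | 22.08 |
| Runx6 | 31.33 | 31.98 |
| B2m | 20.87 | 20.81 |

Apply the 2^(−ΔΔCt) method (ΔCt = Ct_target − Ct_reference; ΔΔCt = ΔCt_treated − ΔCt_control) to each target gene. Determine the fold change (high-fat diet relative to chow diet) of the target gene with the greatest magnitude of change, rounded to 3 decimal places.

Tp11: ΔΔCt = (16.95−20.81) − (19.03−20.87) = -3.86 − (-1.84) = -2.02; fold change = 2^2.02 = 4.056
Notch6: ΔΔCt = (22.08−20.81) − (22.81−20.87) = 1.27 − 1.94 = -0.67; fold change = 2^0.67 = 1.591
Runx6: ΔΔCt = (31.98−20.81) − (31.33−20.87) = 11.17 − 10.46 = 0.71; fold change = 2^-0.71 = 0.611
Tp11 has the largest |ΔΔCt| = 2.02.

4.056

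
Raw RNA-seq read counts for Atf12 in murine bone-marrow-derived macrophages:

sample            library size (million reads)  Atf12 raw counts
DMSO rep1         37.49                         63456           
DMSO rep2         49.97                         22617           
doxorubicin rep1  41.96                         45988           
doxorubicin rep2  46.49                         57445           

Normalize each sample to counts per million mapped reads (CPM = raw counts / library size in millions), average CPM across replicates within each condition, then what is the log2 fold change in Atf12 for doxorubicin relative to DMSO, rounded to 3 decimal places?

CPM(DMSO rep1) = 63456 / 37.49 = 1692.6114
CPM(DMSO rep2) = 22617 / 49.97 = 452.6116
CPM(doxorubicin rep1) = 45988 / 41.96 = 1095.9962
CPM(doxorubicin rep2) = 57445 / 46.49 = 1235.6421
mean CPM(DMSO) = 1072.6115; mean CPM(doxorubicin) = 1165.8191
Fold change = 1165.8191 / 1072.6115 = 1.08690
log2(1.08690) = 0.1202

0.120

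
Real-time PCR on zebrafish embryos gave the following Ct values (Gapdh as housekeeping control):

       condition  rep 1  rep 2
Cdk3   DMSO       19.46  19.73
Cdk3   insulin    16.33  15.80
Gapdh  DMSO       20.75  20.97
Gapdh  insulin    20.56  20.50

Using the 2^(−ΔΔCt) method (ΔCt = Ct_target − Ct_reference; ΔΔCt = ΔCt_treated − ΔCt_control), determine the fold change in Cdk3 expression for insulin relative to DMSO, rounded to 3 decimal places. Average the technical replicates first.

Mean Ct: Cdk3 DMSO 19.595; Cdk3 insulin 16.065; Gapdh DMSO 20.860; Gapdh insulin 20.530
ΔCt(DMSO) = 19.595 − 20.860 = -1.265
ΔCt(insulin) = 16.065 − 20.530 = -4.465
ΔΔCt = -4.465 − (-1.265) = -3.200
Fold change = 2^(−(-3.200)) = 2^3.200 = 9.1896

9.190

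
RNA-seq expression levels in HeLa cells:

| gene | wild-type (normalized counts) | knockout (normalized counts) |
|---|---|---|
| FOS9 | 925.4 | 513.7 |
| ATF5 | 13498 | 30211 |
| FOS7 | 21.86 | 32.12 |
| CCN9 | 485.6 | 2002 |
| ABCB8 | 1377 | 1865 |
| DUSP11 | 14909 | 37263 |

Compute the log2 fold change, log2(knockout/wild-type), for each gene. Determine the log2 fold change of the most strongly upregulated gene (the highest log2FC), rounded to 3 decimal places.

log2(513.7/925.4) = -0.849  (FOS9)
log2(30211/13498) = 1.162  (ATF5)
log2(32.12/21.86) = 0.555  (FOS7)
log2(2002/485.6) = 2.044  (CCN9)
log2(1865/1377) = 0.438  (ABCB8)
log2(37263/14909) = 1.322  (DUSP11)
CCN9 is most strongly upregulated.

2.044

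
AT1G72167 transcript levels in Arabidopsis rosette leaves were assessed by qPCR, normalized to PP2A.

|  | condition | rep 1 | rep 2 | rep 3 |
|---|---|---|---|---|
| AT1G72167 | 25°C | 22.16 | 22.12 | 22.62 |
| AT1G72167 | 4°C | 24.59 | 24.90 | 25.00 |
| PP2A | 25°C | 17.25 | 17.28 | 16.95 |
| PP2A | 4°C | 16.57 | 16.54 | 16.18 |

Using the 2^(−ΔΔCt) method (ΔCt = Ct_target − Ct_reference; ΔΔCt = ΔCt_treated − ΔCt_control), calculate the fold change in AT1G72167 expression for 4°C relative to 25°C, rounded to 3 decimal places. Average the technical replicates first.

Mean Ct: AT1G72167 25°C 22.300; AT1G72167 4°C 24.830; PP2A 25°C 17.160; PP2A 4°C 16.430
ΔCt(25°C) = 22.300 − 17.160 = 5.140
ΔCt(4°C) = 24.830 − 16.430 = 8.400
ΔΔCt = 8.400 − 5.140 = 3.260
Fold change = 2^(−3.260) = 0.1044

0.104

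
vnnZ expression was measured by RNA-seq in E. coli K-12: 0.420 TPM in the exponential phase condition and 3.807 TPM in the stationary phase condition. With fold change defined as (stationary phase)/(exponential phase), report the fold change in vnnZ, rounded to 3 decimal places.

Fold change = 3.807 / 0.420 = 9.0643
vnnZ is upregulated.

9.064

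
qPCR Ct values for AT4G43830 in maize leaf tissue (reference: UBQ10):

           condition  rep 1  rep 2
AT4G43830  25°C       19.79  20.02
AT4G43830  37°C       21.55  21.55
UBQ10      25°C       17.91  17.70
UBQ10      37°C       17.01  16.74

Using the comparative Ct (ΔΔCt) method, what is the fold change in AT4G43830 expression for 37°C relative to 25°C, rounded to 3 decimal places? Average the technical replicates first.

0.168

Mean Ct: AT4G43830 25°C 19.905; AT4G43830 37°C 21.550; UBQ10 25°C 17.805; UBQ10 37°C 16.875
ΔCt(25°C) = 19.905 − 17.805 = 2.100
ΔCt(37°C) = 21.550 − 16.875 = 4.675
ΔΔCt = 4.675 − 2.100 = 2.575
Fold change = 2^(−2.575) = 0.1678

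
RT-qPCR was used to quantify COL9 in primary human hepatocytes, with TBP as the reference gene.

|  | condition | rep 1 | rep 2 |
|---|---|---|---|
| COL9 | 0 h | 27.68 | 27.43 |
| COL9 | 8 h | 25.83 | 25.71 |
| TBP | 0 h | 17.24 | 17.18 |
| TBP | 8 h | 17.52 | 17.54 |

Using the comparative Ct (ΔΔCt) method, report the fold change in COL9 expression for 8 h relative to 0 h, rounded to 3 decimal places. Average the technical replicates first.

4.302

Mean Ct: COL9 0 h 27.555; COL9 8 h 25.770; TBP 0 h 17.210; TBP 8 h 17.530
ΔCt(0 h) = 27.555 − 17.210 = 10.345
ΔCt(8 h) = 25.770 − 17.530 = 8.240
ΔΔCt = 8.240 − 10.345 = -2.105
Fold change = 2^(−(-2.105)) = 2^2.105 = 4.3020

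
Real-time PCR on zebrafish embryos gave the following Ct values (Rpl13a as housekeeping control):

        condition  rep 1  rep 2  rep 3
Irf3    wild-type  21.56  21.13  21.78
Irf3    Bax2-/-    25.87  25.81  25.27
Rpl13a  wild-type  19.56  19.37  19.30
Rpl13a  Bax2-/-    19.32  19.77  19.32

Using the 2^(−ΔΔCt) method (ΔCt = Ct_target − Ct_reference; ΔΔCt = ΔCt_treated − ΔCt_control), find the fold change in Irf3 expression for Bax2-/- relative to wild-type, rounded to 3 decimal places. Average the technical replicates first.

0.058

Mean Ct: Irf3 wild-type 21.490; Irf3 Bax2-/- 25.650; Rpl13a wild-type 19.410; Rpl13a Bax2-/- 19.470
ΔCt(wild-type) = 21.490 − 19.410 = 2.080
ΔCt(Bax2-/-) = 25.650 − 19.470 = 6.180
ΔΔCt = 6.180 − 2.080 = 4.100
Fold change = 2^(−4.100) = 0.0583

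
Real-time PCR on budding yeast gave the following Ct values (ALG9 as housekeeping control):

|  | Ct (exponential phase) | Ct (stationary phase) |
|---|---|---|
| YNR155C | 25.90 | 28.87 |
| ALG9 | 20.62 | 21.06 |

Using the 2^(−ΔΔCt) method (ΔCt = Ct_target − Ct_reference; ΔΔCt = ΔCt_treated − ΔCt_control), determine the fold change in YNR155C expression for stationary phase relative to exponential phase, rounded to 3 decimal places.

ΔCt(exponential phase) = 25.900 − 20.620 = 5.280
ΔCt(stationary phase) = 28.870 − 21.060 = 7.810
ΔΔCt = 7.810 − 5.280 = 2.530
Fold change = 2^(−2.530) = 0.1731

0.173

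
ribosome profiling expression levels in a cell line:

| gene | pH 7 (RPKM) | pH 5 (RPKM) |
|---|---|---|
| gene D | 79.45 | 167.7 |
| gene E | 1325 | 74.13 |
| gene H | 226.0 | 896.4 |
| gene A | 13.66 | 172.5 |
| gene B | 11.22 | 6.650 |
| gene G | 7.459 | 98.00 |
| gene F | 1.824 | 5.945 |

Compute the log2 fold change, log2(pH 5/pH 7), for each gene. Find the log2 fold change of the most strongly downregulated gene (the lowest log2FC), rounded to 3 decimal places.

log2(167.7/79.45) = 1.078  (gene D)
log2(74.13/1325) = -4.160  (gene E)
log2(896.4/226.0) = 1.988  (gene H)
log2(172.5/13.66) = 3.659  (gene A)
log2(6.650/11.22) = -0.755  (gene B)
log2(98.00/7.459) = 3.716  (gene G)
log2(5.945/1.824) = 1.705  (gene F)
gene E is most strongly downregulated.

-4.160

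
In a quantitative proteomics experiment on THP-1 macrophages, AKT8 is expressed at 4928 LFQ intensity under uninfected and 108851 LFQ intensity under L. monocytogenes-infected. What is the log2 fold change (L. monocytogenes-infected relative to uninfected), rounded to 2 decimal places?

4.47

Fold change = 108851 / 4928 = 22.0883
log2(22.0883) = 4.465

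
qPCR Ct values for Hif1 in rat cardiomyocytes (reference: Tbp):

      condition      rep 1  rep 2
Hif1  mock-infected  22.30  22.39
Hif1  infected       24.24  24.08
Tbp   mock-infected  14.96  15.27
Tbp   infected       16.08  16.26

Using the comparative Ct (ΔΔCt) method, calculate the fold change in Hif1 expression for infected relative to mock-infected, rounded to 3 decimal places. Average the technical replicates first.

0.590

Mean Ct: Hif1 mock-infected 22.345; Hif1 infected 24.160; Tbp mock-infected 15.115; Tbp infected 16.170
ΔCt(mock-infected) = 22.345 − 15.115 = 7.230
ΔCt(infected) = 24.160 − 16.170 = 7.990
ΔΔCt = 7.990 − 7.230 = 0.760
Fold change = 2^(−0.760) = 0.5905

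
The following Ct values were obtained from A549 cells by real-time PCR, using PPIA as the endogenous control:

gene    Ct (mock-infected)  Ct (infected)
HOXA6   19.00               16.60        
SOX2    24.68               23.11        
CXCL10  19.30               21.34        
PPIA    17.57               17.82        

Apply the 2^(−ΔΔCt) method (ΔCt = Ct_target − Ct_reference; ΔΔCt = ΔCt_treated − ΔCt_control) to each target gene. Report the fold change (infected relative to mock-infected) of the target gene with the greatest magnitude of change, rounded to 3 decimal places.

HOXA6: ΔΔCt = (16.60−17.82) − (19.00−17.57) = -1.22 − 1.43 = -2.65; fold change = 2^2.65 = 6.277
SOX2: ΔΔCt = (23.11−17.82) − (24.68−17.57) = 5.29 − 7.11 = -1.82; fold change = 2^1.82 = 3.531
CXCL10: ΔΔCt = (21.34−17.82) − (19.30−17.57) = 3.52 − 1.73 = 1.79; fold change = 2^-1.79 = 0.289
HOXA6 has the largest |ΔΔCt| = 2.65.

6.277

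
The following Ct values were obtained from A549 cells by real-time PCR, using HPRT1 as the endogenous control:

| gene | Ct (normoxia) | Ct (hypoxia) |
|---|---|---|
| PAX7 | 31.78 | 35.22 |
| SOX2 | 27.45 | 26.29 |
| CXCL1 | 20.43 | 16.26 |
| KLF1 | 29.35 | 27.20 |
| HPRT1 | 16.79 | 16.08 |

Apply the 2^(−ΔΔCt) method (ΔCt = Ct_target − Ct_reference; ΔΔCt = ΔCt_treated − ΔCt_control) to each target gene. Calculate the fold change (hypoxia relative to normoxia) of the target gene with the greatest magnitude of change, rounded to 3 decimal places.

0.056

PAX7: ΔΔCt = (35.22−16.08) − (31.78−16.79) = 19.14 − 14.99 = 4.15; fold change = 2^-4.15 = 0.056
SOX2: ΔΔCt = (26.29−16.08) − (27.45−16.79) = 10.21 − 10.66 = -0.45; fold change = 2^0.45 = 1.366
CXCL1: ΔΔCt = (16.26−16.08) − (20.43−16.79) = 0.18 − 3.64 = -3.46; fold change = 2^3.46 = 11.004
KLF1: ΔΔCt = (27.20−16.08) − (29.35−16.79) = 11.12 − 12.56 = -1.44; fold change = 2^1.44 = 2.713
PAX7 has the largest |ΔΔCt| = 4.15.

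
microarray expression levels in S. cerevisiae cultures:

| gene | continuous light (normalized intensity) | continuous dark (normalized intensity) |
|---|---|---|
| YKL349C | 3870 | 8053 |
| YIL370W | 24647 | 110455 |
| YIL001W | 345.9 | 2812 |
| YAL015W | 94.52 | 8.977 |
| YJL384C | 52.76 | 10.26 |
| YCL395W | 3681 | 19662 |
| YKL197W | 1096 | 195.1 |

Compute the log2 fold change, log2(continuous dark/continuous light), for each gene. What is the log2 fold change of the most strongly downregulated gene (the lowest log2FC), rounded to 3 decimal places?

log2(8053/3870) = 1.057  (YKL349C)
log2(110455/24647) = 2.164  (YIL370W)
log2(2812/345.9) = 3.023  (YIL001W)
log2(8.977/94.52) = -3.396  (YAL015W)
log2(10.26/52.76) = -2.362  (YJL384C)
log2(19662/3681) = 2.417  (YCL395W)
log2(195.1/1096) = -2.490  (YKL197W)
YAL015W is most strongly downregulated.

-3.396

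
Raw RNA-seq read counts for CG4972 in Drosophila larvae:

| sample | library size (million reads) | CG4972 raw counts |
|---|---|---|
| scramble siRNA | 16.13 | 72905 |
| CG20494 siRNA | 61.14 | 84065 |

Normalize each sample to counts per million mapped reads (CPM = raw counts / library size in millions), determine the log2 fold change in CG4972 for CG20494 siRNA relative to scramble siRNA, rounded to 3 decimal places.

CPM(scramble siRNA) = 72905 / 16.13 = 4519.8388
CPM(CG20494 siRNA) = 84065 / 61.14 = 1374.9591
Fold change = 1374.9591 / 4519.8388 = 0.30421
log2(0.30421) = -1.7169

-1.717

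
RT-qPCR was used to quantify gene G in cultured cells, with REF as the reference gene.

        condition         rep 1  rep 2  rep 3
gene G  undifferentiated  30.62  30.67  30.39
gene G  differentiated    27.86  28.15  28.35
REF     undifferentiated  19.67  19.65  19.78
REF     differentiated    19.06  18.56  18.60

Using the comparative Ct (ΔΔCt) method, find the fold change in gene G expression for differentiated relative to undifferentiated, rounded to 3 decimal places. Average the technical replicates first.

2.789

Mean Ct: gene G undifferentiated 30.560; gene G differentiated 28.120; REF undifferentiated 19.700; REF differentiated 18.740
ΔCt(undifferentiated) = 30.560 − 19.700 = 10.860
ΔCt(differentiated) = 28.120 − 18.740 = 9.380
ΔΔCt = 9.380 − 10.860 = -1.480
Fold change = 2^(−(-1.480)) = 2^1.480 = 2.7895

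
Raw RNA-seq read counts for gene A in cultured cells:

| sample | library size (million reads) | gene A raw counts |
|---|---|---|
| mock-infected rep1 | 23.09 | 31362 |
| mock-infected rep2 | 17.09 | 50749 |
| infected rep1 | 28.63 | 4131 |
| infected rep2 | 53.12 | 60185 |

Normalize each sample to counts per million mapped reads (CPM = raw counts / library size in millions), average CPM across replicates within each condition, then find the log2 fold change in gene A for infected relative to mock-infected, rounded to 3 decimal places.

CPM(mock-infected rep1) = 31362 / 23.09 = 1358.2503
CPM(mock-infected rep2) = 50749 / 17.09 = 2969.5143
CPM(infected rep1) = 4131 / 28.63 = 144.2892
CPM(infected rep2) = 60185 / 53.12 = 1133.0008
mean CPM(mock-infected) = 2163.8823; mean CPM(infected) = 638.6450
Fold change = 638.6450 / 2163.8823 = 0.29514
log2(0.29514) = -1.7605

-1.761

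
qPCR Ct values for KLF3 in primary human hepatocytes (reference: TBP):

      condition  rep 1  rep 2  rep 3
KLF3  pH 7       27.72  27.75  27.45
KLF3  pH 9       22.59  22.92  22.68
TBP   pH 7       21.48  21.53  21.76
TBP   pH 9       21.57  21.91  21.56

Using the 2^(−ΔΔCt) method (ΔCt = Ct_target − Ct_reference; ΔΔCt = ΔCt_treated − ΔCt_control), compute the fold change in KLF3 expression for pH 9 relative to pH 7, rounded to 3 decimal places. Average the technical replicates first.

32.000

Mean Ct: KLF3 pH 7 27.640; KLF3 pH 9 22.730; TBP pH 7 21.590; TBP pH 9 21.680
ΔCt(pH 7) = 27.640 − 21.590 = 6.050
ΔCt(pH 9) = 22.730 − 21.680 = 1.050
ΔΔCt = 1.050 − 6.050 = -5.000
Fold change = 2^(−(-5.000)) = 2^5.000 = 32.0000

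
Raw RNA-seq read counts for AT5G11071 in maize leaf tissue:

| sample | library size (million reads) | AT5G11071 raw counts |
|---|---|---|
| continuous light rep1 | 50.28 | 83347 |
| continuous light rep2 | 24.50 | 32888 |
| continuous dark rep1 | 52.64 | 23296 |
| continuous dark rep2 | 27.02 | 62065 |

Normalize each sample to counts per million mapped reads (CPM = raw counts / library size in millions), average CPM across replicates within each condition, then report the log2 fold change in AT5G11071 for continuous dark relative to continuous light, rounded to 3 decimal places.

CPM(continuous light rep1) = 83347 / 50.28 = 1657.6571
CPM(continuous light rep2) = 32888 / 24.50 = 1342.3673
CPM(continuous dark rep1) = 23296 / 52.64 = 442.5532
CPM(continuous dark rep2) = 62065 / 27.02 = 2297.0022
mean CPM(continuous light) = 1500.0122; mean CPM(continuous dark) = 1369.7777
Fold change = 1369.7777 / 1500.0122 = 0.91318
log2(0.91318) = -0.1310

-0.131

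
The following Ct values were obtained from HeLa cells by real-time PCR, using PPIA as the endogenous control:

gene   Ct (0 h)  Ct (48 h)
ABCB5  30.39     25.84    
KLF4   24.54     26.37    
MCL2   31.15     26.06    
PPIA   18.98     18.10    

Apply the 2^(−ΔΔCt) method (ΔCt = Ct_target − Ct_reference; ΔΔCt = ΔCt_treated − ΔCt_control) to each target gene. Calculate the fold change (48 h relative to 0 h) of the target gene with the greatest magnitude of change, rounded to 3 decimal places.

ABCB5: ΔΔCt = (25.84−18.10) − (30.39−18.98) = 7.74 − 11.41 = -3.67; fold change = 2^3.67 = 12.729
KLF4: ΔΔCt = (26.37−18.10) − (24.54−18.98) = 8.27 − 5.56 = 2.71; fold change = 2^-2.71 = 0.153
MCL2: ΔΔCt = (26.06−18.10) − (31.15−18.98) = 7.96 − 12.17 = -4.21; fold change = 2^4.21 = 18.507
MCL2 has the largest |ΔΔCt| = 4.21.

18.507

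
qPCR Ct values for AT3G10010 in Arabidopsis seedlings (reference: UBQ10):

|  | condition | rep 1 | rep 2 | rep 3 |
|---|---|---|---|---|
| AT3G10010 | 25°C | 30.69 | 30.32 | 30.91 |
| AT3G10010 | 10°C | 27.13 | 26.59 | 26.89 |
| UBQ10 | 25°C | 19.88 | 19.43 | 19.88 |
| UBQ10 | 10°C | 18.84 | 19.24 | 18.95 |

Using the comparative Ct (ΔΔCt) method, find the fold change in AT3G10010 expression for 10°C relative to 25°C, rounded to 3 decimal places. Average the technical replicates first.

Mean Ct: AT3G10010 25°C 30.640; AT3G10010 10°C 26.870; UBQ10 25°C 19.730; UBQ10 10°C 19.010
ΔCt(25°C) = 30.640 − 19.730 = 10.910
ΔCt(10°C) = 26.870 − 19.010 = 7.860
ΔΔCt = 7.860 − 10.910 = -3.050
Fold change = 2^(−(-3.050)) = 2^3.050 = 8.2821

8.282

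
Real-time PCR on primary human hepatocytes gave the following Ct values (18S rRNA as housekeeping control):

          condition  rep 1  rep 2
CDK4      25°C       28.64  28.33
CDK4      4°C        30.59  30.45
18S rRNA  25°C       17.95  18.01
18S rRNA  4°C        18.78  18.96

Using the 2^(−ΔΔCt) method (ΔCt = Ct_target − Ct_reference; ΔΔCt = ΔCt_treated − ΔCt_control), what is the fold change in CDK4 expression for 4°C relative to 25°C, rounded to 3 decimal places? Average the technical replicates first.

Mean Ct: CDK4 25°C 28.485; CDK4 4°C 30.520; 18S rRNA 25°C 17.980; 18S rRNA 4°C 18.870
ΔCt(25°C) = 28.485 − 17.980 = 10.505
ΔCt(4°C) = 30.520 − 18.870 = 11.650
ΔΔCt = 11.650 − 10.505 = 1.145
Fold change = 2^(−1.145) = 0.4522

0.452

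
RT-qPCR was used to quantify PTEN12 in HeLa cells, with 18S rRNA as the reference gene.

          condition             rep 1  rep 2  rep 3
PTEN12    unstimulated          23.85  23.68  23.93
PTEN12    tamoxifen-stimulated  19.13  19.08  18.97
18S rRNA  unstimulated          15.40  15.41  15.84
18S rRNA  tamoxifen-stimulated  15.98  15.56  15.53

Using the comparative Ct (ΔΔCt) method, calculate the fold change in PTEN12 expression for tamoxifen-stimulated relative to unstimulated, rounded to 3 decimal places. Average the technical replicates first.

Mean Ct: PTEN12 unstimulated 23.820; PTEN12 tamoxifen-stimulated 19.060; 18S rRNA unstimulated 15.550; 18S rRNA tamoxifen-stimulated 15.690
ΔCt(unstimulated) = 23.820 − 15.550 = 8.270
ΔCt(tamoxifen-stimulated) = 19.060 − 15.690 = 3.370
ΔΔCt = 3.370 − 8.270 = -4.900
Fold change = 2^(−(-4.900)) = 2^4.900 = 29.8571

29.857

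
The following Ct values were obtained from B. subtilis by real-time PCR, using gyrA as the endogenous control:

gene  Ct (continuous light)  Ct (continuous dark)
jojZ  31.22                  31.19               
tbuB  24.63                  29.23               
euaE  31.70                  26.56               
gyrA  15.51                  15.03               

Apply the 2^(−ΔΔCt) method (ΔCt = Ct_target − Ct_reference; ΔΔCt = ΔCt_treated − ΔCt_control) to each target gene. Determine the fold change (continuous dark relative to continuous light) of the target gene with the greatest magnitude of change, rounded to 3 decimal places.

jojZ: ΔΔCt = (31.19−15.03) − (31.22−15.51) = 16.16 − 15.71 = 0.45; fold change = 2^-0.45 = 0.732
tbuB: ΔΔCt = (29.23−15.03) − (24.63−15.51) = 14.20 − 9.12 = 5.08; fold change = 2^-5.08 = 0.030
euaE: ΔΔCt = (26.56−15.03) − (31.70−15.51) = 11.53 − 16.19 = -4.66; fold change = 2^4.66 = 25.281
tbuB has the largest |ΔΔCt| = 5.08.

0.030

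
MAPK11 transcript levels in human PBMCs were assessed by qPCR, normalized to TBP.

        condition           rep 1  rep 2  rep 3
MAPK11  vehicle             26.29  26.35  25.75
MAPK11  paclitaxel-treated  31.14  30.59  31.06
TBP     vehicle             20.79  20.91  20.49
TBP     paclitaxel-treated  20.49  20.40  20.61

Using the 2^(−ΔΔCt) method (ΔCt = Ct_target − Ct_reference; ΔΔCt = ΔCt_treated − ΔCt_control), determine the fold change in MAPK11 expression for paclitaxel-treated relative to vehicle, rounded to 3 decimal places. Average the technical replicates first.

0.031

Mean Ct: MAPK11 vehicle 26.130; MAPK11 paclitaxel-treated 30.930; TBP vehicle 20.730; TBP paclitaxel-treated 20.500
ΔCt(vehicle) = 26.130 − 20.730 = 5.400
ΔCt(paclitaxel-treated) = 30.930 − 20.500 = 10.430
ΔΔCt = 10.430 − 5.400 = 5.030
Fold change = 2^(−5.030) = 0.0306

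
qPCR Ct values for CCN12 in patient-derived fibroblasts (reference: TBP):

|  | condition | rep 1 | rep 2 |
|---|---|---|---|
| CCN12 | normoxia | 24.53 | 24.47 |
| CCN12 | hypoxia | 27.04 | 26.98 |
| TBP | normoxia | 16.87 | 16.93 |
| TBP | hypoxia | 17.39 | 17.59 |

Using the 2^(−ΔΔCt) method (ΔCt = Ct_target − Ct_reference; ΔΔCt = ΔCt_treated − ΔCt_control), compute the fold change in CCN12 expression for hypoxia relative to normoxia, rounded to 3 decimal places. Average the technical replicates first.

Mean Ct: CCN12 normoxia 24.500; CCN12 hypoxia 27.010; TBP normoxia 16.900; TBP hypoxia 17.490
ΔCt(normoxia) = 24.500 − 16.900 = 7.600
ΔCt(hypoxia) = 27.010 − 17.490 = 9.520
ΔΔCt = 9.520 − 7.600 = 1.920
Fold change = 2^(−1.920) = 0.2643

0.264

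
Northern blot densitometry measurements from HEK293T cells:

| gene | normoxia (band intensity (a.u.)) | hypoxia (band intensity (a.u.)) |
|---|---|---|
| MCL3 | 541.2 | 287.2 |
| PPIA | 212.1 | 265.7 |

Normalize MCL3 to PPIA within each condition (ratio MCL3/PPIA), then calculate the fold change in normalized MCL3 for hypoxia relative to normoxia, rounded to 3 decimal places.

0.424

MCL3/PPIA (normoxia) = 541.2 / 212.1 = 2.5516
MCL3/PPIA (hypoxia) = 287.2 / 265.7 = 1.0809
Fold change = 1.0809 / 2.5516 = 0.4236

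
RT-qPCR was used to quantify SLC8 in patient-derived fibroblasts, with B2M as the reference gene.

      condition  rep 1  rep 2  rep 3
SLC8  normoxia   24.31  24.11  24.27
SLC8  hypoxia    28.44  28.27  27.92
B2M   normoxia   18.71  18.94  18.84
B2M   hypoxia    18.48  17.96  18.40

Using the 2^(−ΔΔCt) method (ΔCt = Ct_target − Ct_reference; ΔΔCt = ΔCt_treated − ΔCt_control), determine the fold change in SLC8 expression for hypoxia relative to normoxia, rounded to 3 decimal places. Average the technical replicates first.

Mean Ct: SLC8 normoxia 24.230; SLC8 hypoxia 28.210; B2M normoxia 18.830; B2M hypoxia 18.280
ΔCt(normoxia) = 24.230 − 18.830 = 5.400
ΔCt(hypoxia) = 28.210 − 18.280 = 9.930
ΔΔCt = 9.930 − 5.400 = 4.530
Fold change = 2^(−4.530) = 0.0433

0.043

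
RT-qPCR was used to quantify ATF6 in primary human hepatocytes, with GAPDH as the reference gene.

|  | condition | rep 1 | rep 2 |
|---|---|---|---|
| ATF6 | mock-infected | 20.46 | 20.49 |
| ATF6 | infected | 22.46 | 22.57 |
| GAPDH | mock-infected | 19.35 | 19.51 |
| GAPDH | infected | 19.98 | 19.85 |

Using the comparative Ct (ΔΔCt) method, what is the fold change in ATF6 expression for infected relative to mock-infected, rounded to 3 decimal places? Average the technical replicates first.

0.340

Mean Ct: ATF6 mock-infected 20.475; ATF6 infected 22.515; GAPDH mock-infected 19.430; GAPDH infected 19.915
ΔCt(mock-infected) = 20.475 − 19.430 = 1.045
ΔCt(infected) = 22.515 − 19.915 = 2.600
ΔΔCt = 2.600 − 1.045 = 1.555
Fold change = 2^(−1.555) = 0.3403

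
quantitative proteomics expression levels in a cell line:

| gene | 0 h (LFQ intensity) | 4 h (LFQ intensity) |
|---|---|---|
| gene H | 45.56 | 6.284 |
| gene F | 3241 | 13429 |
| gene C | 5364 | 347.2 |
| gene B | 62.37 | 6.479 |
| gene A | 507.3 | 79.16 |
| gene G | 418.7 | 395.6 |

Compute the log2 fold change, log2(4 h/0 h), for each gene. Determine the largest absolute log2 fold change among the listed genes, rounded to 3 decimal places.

log2(6.284/45.56) = -2.858  (gene H)
log2(13429/3241) = 2.051  (gene F)
log2(347.2/5364) = -3.949  (gene C)
log2(6.479/62.37) = -3.267  (gene B)
log2(79.16/507.3) = -2.680  (gene A)
log2(395.6/418.7) = -0.082  (gene G)
The largest magnitude belongs to gene C.

3.949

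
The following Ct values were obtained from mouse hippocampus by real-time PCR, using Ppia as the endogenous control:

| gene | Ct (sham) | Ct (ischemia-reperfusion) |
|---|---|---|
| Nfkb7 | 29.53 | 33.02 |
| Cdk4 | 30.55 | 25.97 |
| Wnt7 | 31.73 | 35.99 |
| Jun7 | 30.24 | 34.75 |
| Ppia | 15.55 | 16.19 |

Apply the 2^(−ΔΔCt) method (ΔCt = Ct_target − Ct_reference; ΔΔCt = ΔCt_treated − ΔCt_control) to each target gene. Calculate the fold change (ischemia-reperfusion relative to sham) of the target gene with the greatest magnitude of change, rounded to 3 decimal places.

37.271

Nfkb7: ΔΔCt = (33.02−16.19) − (29.53−15.55) = 16.83 − 13.98 = 2.85; fold change = 2^-2.85 = 0.139
Cdk4: ΔΔCt = (25.97−16.19) − (30.55−15.55) = 9.78 − 15.00 = -5.22; fold change = 2^5.22 = 37.271
Wnt7: ΔΔCt = (35.99−16.19) − (31.73−15.55) = 19.80 − 16.18 = 3.62; fold change = 2^-3.62 = 0.081
Jun7: ΔΔCt = (34.75−16.19) − (30.24−15.55) = 18.56 − 14.69 = 3.87; fold change = 2^-3.87 = 0.068
Cdk4 has the largest |ΔΔCt| = 5.22.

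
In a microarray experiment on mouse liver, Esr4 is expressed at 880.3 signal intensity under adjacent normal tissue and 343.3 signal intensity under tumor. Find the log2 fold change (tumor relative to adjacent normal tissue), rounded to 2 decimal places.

Fold change = 343.3 / 880.3 = 0.3900
log2(0.3900) = -1.359

-1.36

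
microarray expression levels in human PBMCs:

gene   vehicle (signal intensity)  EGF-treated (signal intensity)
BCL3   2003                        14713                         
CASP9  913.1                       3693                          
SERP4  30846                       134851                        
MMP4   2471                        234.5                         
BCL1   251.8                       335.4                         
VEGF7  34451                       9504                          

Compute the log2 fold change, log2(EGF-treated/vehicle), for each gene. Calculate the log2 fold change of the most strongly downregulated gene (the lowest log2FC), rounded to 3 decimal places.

log2(14713/2003) = 2.877  (BCL3)
log2(3693/913.1) = 2.016  (CASP9)
log2(134851/30846) = 2.128  (SERP4)
log2(234.5/2471) = -3.397  (MMP4)
log2(335.4/251.8) = 0.414  (BCL1)
log2(9504/34451) = -1.858  (VEGF7)
MMP4 is most strongly downregulated.

-3.397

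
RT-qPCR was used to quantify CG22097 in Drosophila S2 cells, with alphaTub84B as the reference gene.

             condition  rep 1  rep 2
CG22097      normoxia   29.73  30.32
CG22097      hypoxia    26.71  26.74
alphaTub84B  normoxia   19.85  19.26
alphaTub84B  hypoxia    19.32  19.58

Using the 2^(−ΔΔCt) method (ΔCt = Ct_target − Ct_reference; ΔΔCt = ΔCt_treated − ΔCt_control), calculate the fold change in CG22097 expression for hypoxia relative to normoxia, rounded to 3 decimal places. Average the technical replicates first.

Mean Ct: CG22097 normoxia 30.025; CG22097 hypoxia 26.725; alphaTub84B normoxia 19.555; alphaTub84B hypoxia 19.450
ΔCt(normoxia) = 30.025 − 19.555 = 10.470
ΔCt(hypoxia) = 26.725 − 19.450 = 7.275
ΔΔCt = 7.275 − 10.470 = -3.195
Fold change = 2^(−(-3.195)) = 2^3.195 = 9.1578

9.158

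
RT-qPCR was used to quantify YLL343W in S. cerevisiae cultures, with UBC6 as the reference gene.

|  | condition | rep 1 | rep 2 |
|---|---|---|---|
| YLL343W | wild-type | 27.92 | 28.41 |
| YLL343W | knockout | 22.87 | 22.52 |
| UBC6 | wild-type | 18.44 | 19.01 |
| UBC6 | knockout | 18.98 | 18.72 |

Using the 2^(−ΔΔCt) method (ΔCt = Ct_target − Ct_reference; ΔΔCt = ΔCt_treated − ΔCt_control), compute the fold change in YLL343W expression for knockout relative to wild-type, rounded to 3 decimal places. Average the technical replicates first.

Mean Ct: YLL343W wild-type 28.165; YLL343W knockout 22.695; UBC6 wild-type 18.725; UBC6 knockout 18.850
ΔCt(wild-type) = 28.165 − 18.725 = 9.440
ΔCt(knockout) = 22.695 − 18.850 = 3.845
ΔΔCt = 3.845 − 9.440 = -5.595
Fold change = 2^(−(-5.595)) = 2^5.595 = 48.3351

48.335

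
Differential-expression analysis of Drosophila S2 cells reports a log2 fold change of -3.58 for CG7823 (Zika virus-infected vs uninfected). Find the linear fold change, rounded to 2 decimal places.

Fold change = 2^(-3.58) = 0.084

0.08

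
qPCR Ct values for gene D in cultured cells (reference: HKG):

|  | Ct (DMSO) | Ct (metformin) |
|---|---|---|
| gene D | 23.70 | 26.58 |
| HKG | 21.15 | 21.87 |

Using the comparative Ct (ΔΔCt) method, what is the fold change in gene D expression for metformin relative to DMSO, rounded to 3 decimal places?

0.224

ΔCt(DMSO) = 23.700 − 21.150 = 2.550
ΔCt(metformin) = 26.580 − 21.870 = 4.710
ΔΔCt = 4.710 − 2.550 = 2.160
Fold change = 2^(−2.160) = 0.2238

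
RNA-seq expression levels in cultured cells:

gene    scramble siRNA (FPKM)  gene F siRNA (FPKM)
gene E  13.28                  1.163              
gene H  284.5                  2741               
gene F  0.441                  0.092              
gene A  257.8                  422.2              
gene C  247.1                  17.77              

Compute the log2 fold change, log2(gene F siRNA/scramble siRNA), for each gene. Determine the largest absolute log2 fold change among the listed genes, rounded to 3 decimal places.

log2(1.163/13.28) = -3.513  (gene E)
log2(2741/284.5) = 3.268  (gene H)
log2(0.092/0.441) = -2.261  (gene F)
log2(422.2/257.8) = 0.712  (gene A)
log2(17.77/247.1) = -3.798  (gene C)
The largest magnitude belongs to gene C.

3.798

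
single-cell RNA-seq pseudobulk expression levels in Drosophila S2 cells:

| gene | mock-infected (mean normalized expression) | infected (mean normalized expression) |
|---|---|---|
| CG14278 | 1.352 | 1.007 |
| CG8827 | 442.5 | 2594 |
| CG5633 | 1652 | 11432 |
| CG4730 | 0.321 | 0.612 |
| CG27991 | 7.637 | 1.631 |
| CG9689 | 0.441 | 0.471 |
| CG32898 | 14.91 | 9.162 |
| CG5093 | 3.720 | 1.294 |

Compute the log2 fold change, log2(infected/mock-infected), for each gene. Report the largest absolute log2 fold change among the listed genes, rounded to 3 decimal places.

log2(1.007/1.352) = -0.425  (CG14278)
log2(2594/442.5) = 2.551  (CG8827)
log2(11432/1652) = 2.791  (CG5633)
log2(0.612/0.321) = 0.931  (CG4730)
log2(1.631/7.637) = -2.227  (CG27991)
log2(0.471/0.441) = 0.095  (CG9689)
log2(9.162/14.91) = -0.703  (CG32898)
log2(1.294/3.720) = -1.523  (CG5093)
The largest magnitude belongs to CG5633.

2.791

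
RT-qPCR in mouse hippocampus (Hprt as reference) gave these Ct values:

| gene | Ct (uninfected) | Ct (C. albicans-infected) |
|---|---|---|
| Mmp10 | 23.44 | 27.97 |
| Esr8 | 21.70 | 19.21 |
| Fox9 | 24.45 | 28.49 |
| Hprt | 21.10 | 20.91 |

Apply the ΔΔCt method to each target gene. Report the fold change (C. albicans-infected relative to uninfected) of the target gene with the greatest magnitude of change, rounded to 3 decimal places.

Mmp10: ΔΔCt = (27.97−20.91) − (23.44−21.10) = 7.06 − 2.34 = 4.72; fold change = 2^-4.72 = 0.038
Esr8: ΔΔCt = (19.21−20.91) − (21.70−21.10) = -1.70 − 0.60 = -2.30; fold change = 2^2.30 = 4.925
Fox9: ΔΔCt = (28.49−20.91) − (24.45−21.10) = 7.58 − 3.35 = 4.23; fold change = 2^-4.23 = 0.053
Mmp10 has the largest |ΔΔCt| = 4.72.

0.038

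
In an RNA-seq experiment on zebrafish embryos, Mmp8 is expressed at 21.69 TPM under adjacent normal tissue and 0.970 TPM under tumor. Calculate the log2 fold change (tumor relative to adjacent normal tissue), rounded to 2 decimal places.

-4.48

Fold change = 0.970 / 21.69 = 0.0447
log2(0.0447) = -4.483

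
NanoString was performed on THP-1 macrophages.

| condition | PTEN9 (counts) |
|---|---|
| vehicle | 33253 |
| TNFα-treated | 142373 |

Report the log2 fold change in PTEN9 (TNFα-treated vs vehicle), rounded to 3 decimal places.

2.098

Fold change = 142373 / 33253 = 4.2815
log2(4.2815) = 2.0981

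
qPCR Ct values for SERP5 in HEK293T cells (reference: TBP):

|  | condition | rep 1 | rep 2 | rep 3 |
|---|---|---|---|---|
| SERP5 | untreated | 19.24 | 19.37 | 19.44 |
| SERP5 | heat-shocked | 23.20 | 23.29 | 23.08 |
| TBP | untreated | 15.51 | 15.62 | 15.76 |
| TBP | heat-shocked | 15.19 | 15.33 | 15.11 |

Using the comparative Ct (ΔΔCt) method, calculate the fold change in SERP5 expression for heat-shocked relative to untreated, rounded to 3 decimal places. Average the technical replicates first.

Mean Ct: SERP5 untreated 19.350; SERP5 heat-shocked 23.190; TBP untreated 15.630; TBP heat-shocked 15.210
ΔCt(untreated) = 19.350 − 15.630 = 3.720
ΔCt(heat-shocked) = 23.190 − 15.210 = 7.980
ΔΔCt = 7.980 − 3.720 = 4.260
Fold change = 2^(−4.260) = 0.0522

0.052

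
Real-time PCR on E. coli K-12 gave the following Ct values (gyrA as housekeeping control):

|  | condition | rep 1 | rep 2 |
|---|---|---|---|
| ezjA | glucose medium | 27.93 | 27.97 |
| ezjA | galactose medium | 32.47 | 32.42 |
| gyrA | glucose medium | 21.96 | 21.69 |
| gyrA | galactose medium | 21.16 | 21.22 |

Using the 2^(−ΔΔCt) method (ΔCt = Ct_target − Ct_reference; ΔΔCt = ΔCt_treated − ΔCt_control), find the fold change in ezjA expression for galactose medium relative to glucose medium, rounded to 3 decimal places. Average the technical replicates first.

Mean Ct: ezjA glucose medium 27.950; ezjA galactose medium 32.445; gyrA glucose medium 21.825; gyrA galactose medium 21.190
ΔCt(glucose medium) = 27.950 − 21.825 = 6.125
ΔCt(galactose medium) = 32.445 − 21.190 = 11.255
ΔΔCt = 11.255 − 6.125 = 5.130
Fold change = 2^(−5.130) = 0.0286

0.029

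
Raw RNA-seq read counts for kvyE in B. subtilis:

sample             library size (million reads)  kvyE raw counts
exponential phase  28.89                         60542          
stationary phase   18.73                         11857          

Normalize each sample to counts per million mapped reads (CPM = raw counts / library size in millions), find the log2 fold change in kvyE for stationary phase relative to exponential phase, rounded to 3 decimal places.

CPM(exponential phase) = 60542 / 28.89 = 2095.6040
CPM(stationary phase) = 11857 / 18.73 = 633.0486
Fold change = 633.0486 / 2095.6040 = 0.30208
log2(0.30208) = -1.7270

-1.727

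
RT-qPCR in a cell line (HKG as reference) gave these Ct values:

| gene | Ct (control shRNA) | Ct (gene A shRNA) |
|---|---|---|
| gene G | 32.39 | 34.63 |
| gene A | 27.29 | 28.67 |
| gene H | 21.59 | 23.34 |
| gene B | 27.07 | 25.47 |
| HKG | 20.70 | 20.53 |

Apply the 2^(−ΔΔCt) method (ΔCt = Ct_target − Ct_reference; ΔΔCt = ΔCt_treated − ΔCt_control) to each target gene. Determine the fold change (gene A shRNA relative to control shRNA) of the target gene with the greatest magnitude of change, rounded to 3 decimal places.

gene G: ΔΔCt = (34.63−20.53) − (32.39−20.70) = 14.10 − 11.69 = 2.41; fold change = 2^-2.41 = 0.188
gene A: ΔΔCt = (28.67−20.53) − (27.29−20.70) = 8.14 − 6.59 = 1.55; fold change = 2^-1.55 = 0.342
gene H: ΔΔCt = (23.34−20.53) − (21.59−20.70) = 2.81 − 0.89 = 1.92; fold change = 2^-1.92 = 0.264
gene B: ΔΔCt = (25.47−20.53) − (27.07−20.70) = 4.94 − 6.37 = -1.43; fold change = 2^1.43 = 2.694
gene G has the largest |ΔΔCt| = 2.41.

0.188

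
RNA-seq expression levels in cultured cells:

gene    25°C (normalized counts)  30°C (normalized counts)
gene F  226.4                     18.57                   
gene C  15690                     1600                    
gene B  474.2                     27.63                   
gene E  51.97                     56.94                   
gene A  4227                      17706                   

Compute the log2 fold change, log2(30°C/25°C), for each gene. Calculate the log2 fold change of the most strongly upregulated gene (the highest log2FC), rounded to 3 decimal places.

log2(18.57/226.4) = -3.608  (gene F)
log2(1600/15690) = -3.294  (gene C)
log2(27.63/474.2) = -4.101  (gene B)
log2(56.94/51.97) = 0.132  (gene E)
log2(17706/4227) = 2.067  (gene A)
gene A is most strongly upregulated.

2.067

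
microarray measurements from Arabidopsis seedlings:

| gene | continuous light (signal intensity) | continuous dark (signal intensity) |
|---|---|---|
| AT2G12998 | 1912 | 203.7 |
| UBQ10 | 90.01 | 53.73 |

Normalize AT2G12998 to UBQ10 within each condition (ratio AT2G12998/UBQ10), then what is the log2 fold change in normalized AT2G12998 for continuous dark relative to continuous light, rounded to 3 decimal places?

AT2G12998/UBQ10 (continuous light) = 1912 / 90.01 = 21.242
AT2G12998/UBQ10 (continuous dark) = 203.7 / 53.73 = 3.7912
Fold change = 3.7912 / 21.242 = 0.1785
log2(0.1785) = -2.4862

-2.486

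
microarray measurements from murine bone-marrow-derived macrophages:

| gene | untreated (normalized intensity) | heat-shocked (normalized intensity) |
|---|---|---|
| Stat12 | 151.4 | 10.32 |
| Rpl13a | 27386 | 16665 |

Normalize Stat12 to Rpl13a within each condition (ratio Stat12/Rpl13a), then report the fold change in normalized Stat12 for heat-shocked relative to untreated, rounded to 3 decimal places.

0.112

Stat12/Rpl13a (untreated) = 151.4 / 27386 = 0.0055284
Stat12/Rpl13a (heat-shocked) = 10.32 / 16665 = 0.00061926
Fold change = 0.00061926 / 0.0055284 = 0.1120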